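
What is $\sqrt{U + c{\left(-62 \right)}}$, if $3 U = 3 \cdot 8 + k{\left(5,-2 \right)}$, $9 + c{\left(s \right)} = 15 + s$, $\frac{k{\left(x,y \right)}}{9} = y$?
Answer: $3 i \sqrt{6} \approx 7.3485 i$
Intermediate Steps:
$k{\left(x,y \right)} = 9 y$
$c{\left(s \right)} = 6 + s$ ($c{\left(s \right)} = -9 + \left(15 + s\right) = 6 + s$)
$U = 2$ ($U = \frac{3 \cdot 8 + 9 \left(-2\right)}{3} = \frac{24 - 18}{3} = \frac{1}{3} \cdot 6 = 2$)
$\sqrt{U + c{\left(-62 \right)}} = \sqrt{2 + \left(6 - 62\right)} = \sqrt{2 - 56} = \sqrt{-54} = 3 i \sqrt{6}$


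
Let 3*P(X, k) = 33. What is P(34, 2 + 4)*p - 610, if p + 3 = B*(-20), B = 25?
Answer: -6143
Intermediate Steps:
P(X, k) = 11 (P(X, k) = (⅓)*33 = 11)
p = -503 (p = -3 + 25*(-20) = -3 - 500 = -503)
P(34, 2 + 4)*p - 610 = 11*(-503) - 610 = -5533 - 610 = -6143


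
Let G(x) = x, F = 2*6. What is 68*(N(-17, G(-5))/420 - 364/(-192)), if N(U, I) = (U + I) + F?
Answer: 10693/84 ≈ 127.30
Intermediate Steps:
F = 12
N(U, I) = 12 + I + U (N(U, I) = (U + I) + 12 = (I + U) + 12 = 12 + I + U)
68*(N(-17, G(-5))/420 - 364/(-192)) = 68*((12 - 5 - 17)/420 - 364/(-192)) = 68*(-10*1/420 - 364*(-1/192)) = 68*(-1/42 + 91/48) = 68*(629/336) = 10693/84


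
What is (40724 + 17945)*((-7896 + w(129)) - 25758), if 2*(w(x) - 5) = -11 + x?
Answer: -1970691710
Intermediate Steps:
w(x) = -½ + x/2 (w(x) = 5 + (-11 + x)/2 = 5 + (-11/2 + x/2) = -½ + x/2)
(40724 + 17945)*((-7896 + w(129)) - 25758) = (40724 + 17945)*((-7896 + (-½ + (½)*129)) - 25758) = 58669*((-7896 + (-½ + 129/2)) - 25758) = 58669*((-7896 + 64) - 25758) = 58669*(-7832 - 25758) = 58669*(-33590) = -1970691710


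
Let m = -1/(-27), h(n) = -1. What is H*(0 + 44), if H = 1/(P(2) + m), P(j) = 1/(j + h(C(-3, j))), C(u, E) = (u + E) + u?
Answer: 297/7 ≈ 42.429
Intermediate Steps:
C(u, E) = E + 2*u (C(u, E) = (E + u) + u = E + 2*u)
m = 1/27 (m = -1*(-1/27) = 1/27 ≈ 0.037037)
P(j) = 1/(-1 + j) (P(j) = 1/(j - 1) = 1/(-1 + j))
H = 27/28 (H = 1/(1/(-1 + 2) + 1/27) = 1/(1/1 + 1/27) = 1/(1 + 1/27) = 1/(28/27) = 27/28 ≈ 0.96429)
H*(0 + 44) = 27*(0 + 44)/28 = (27/28)*44 = 297/7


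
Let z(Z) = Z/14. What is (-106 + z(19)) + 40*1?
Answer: -905/14 ≈ -64.643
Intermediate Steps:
z(Z) = Z/14 (z(Z) = Z*(1/14) = Z/14)
(-106 + z(19)) + 40*1 = (-106 + (1/14)*19) + 40*1 = (-106 + 19/14) + 40 = -1465/14 + 40 = -905/14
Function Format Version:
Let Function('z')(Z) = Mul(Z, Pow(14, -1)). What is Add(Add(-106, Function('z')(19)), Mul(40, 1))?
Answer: Rational(-905, 14) ≈ -64.643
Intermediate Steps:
Function('z')(Z) = Mul(Rational(1, 14), Z) (Function('z')(Z) = Mul(Z, Rational(1, 14)) = Mul(Rational(1, 14), Z))
Add(Add(-106, Function('z')(19)), Mul(40, 1)) = Add(Add(-106, Mul(Rational(1, 14), 19)), Mul(40, 1)) = Add(Add(-106, Rational(19, 14)), 40) = Add(Rational(-1465, 14), 40) = Rational(-905, 14)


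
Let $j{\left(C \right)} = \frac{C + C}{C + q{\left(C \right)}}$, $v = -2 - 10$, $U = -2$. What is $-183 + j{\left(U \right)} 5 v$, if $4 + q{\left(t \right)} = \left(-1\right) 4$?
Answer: $-207$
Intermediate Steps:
$v = -12$
$q{\left(t \right)} = -8$ ($q{\left(t \right)} = -4 - 4 = -8$)
$j{\left(C \right)} = \frac{2 C}{-8 + C}$ ($j{\left(C \right)} = \frac{C + C}{C - 8} = \frac{2 C}{-8 + C}$)
$-183 + j{\left(U \right)} 5 v = -183 + 2 \left(-2\right) \frac{1}{-8 - 2} \cdot 5 \left(-12\right) = -183 + 2 \left(-2\right) \frac{1}{-10} \left(-60\right) = -183 + 2 \left(-2\right) \left(- \frac{1}{10}\right) \left(-60\right) = -183 + \frac{2}{5} \left(-60\right) = -183 - 24 = -207$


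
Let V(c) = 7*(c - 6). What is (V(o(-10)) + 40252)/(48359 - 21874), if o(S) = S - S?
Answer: 8042/5297 ≈ 1.5182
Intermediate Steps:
o(S) = 0
V(c) = -42 + 7*c (V(c) = 7*(-6 + c) = -42 + 7*c)
(V(o(-10)) + 40252)/(48359 - 21874) = ((-42 + 7*0) + 40252)/(48359 - 21874) = ((-42 + 0) + 40252)/26485 = (-42 + 40252)*(1/26485) = 40210*(1/26485) = 8042/5297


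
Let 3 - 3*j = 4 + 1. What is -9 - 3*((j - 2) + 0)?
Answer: -1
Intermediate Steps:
j = -⅔ (j = 1 - (4 + 1)/3 = 1 - ⅓*5 = 1 - 5/3 = -⅔ ≈ -0.66667)
-9 - 3*((j - 2) + 0) = -9 - 3*((-⅔ - 2) + 0) = -9 - 3*(-8/3 + 0) = -9 - 3*(-8/3) = -9 + 8 = -1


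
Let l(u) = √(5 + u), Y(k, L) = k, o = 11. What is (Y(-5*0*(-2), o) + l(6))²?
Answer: 11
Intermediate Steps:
(Y(-5*0*(-2), o) + l(6))² = (-5*0*(-2) + √(5 + 6))² = (0*(-2) + √11)² = (0 + √11)² = (√11)² = 11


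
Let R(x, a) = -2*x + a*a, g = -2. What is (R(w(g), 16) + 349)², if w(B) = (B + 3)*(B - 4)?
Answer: 380689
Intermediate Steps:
w(B) = (-4 + B)*(3 + B) (w(B) = (3 + B)*(-4 + B) = (-4 + B)*(3 + B))
R(x, a) = a² - 2*x (R(x, a) = -2*x + a² = a² - 2*x)
(R(w(g), 16) + 349)² = ((16² - 2*(-12 + (-2)² - 1*(-2))) + 349)² = ((256 - 2*(-12 + 4 + 2)) + 349)² = ((256 - 2*(-6)) + 349)² = ((256 + 12) + 349)² = (268 + 349)² = 617² = 380689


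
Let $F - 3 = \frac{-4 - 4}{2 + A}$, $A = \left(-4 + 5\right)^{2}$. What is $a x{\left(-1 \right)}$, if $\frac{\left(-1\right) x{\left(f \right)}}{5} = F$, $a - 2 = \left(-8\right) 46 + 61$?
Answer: $\frac{1525}{3} \approx 508.33$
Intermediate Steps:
$A = 1$ ($A = 1^{2} = 1$)
$F = \frac{1}{3}$ ($F = 3 + \frac{-4 - 4}{2 + 1} = 3 - \frac{8}{3} = \frac{1}{3} \approx 0.33333$)
$a = -305$ ($a = 2 + \left(\left(-8\right) 46 + 61\right) = 2 + \left(-368 + 61\right) = 2 - 307 = -305$)
$x{\left(f \right)} = - \frac{5}{3}$ ($x{\left(f \right)} = \left(-5\right) \frac{1}{3} = - \frac{5}{3}$)
$a x{\left(-1 \right)} = \left(-305\right) \left(- \frac{5}{3}\right) = \frac{1525}{3}$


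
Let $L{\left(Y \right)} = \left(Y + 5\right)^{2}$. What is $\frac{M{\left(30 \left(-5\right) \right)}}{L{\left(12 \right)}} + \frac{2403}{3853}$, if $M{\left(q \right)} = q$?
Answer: $\frac{116517}{1113517} \approx 0.10464$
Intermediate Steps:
$L{\left(Y \right)} = \left(5 + Y\right)^{2}$
$\frac{M{\left(30 \left(-5\right) \right)}}{L{\left(12 \right)}} + \frac{2403}{3853} = \frac{30 \left(-5\right)}{\left(5 + 12\right)^{2}} + \frac{2403}{3853} = - \frac{150}{17^{2}} + 2403 \cdot \frac{1}{3853} = - \frac{150}{289} + \frac{2403}{3853} = \frac{116517}{1113517}$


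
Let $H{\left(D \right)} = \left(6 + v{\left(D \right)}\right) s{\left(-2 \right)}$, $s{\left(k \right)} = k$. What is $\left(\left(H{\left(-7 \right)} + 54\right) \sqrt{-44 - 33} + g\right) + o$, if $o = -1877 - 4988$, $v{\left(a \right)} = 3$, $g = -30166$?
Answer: $-37031 + 36 i \sqrt{77} \approx -37031.0 + 315.9 i$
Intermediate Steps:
$o = -6865$
$H{\left(D \right)} = -18$ ($H{\left(D \right)} = \left(6 + 3\right) \left(-2\right) = 9 \left(-2\right) = -18$)
$\left(\left(H{\left(-7 \right)} + 54\right) \sqrt{-44 - 33} + g\right) + o = \left(\left(-18 + 54\right) \sqrt{-44 - 33} - 30166\right) - 6865 = \left(36 \sqrt{-77} - 30166\right) - 6865 = \left(36 i \sqrt{77} - 30166\right) - 6865 = \left(-30166 + 36 i \sqrt{77}\right) - 6865 = -37031 + 36 i \sqrt{77}$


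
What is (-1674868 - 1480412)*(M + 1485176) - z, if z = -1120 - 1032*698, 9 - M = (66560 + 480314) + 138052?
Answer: -2525040496064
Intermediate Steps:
M = -684917 (M = 9 - ((66560 + 480314) + 138052) = 9 - (546874 + 138052) = 9 - 1*684926 = 9 - 684926 = -684917)
z = -721456 (z = -1120 - 720336 = -721456)
(-1674868 - 1480412)*(M + 1485176) - z = (-1674868 - 1480412)*(-684917 + 1485176) - 1*(-721456) = -3155280*800259 + 721456 = -2525041217520 + 721456 = -2525040496064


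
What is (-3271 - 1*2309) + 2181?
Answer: -3399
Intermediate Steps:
(-3271 - 1*2309) + 2181 = (-3271 - 2309) + 2181 = -5580 + 2181 = -3399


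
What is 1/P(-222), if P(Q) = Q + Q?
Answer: -1/444 ≈ -0.0022523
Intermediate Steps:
P(Q) = 2*Q
1/P(-222) = 1/(2*(-222)) = 1/(-444) = -1/444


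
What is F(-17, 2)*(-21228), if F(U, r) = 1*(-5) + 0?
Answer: 106140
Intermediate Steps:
F(U, r) = -5 (F(U, r) = -5 + 0 = -5)
F(-17, 2)*(-21228) = -5*(-21228) = 106140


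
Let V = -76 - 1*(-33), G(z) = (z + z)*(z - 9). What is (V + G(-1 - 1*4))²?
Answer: 9409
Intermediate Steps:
G(z) = 2*z*(-9 + z) (G(z) = (2*z)*(-9 + z) = 2*z*(-9 + z))
V = -43 (V = -76 + 33 = -43)
(V + G(-1 - 1*4))² = (-43 + 2*(-1 - 1*4)*(-9 + (-1 - 1*4)))² = (-43 + 2*(-1 - 4)*(-9 + (-1 - 4)))² = (-43 + 2*(-5)*(-9 - 5))² = (-43 + 2*(-5)*(-14))² = (-43 + 140)² = 97² = 9409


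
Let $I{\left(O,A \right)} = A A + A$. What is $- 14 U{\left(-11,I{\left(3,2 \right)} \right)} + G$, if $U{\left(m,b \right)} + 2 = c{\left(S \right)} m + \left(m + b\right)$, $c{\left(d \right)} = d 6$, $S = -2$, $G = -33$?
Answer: $-1783$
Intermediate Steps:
$I{\left(O,A \right)} = A + A^{2}$ ($I{\left(O,A \right)} = A^{2} + A = A + A^{2}$)
$c{\left(d \right)} = 6 d$
$U{\left(m,b \right)} = -2 + b - 11 m$ ($U{\left(m,b \right)} = -2 + \left(6 \left(-2\right) m + \left(m + b\right)\right) = -2 + \left(- 12 m + \left(b + m\right)\right) = -2 + \left(b - 11 m\right) = -2 + b - 11 m$)
$- 14 U{\left(-11,I{\left(3,2 \right)} \right)} + G = - 14 \left(-2 + 2 \left(1 + 2\right) - -121\right) - 33 = - 14 \left(-2 + 2 \cdot 3 + 121\right) - 33 = - 14 \left(-2 + 6 + 121\right) - 33 = \left(-14\right) 125 - 33 = -1750 - 33 = -1783$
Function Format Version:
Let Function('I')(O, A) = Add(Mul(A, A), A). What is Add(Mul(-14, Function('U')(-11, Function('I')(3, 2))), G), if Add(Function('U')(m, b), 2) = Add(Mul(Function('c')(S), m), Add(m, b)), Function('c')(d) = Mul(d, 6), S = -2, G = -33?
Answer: -1783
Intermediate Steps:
Function('I')(O, A) = Add(A, Pow(A, 2)) (Function('I')(O, A) = Add(Pow(A, 2), A) = Add(A, Pow(A, 2)))
Function('c')(d) = Mul(6, d)
Function('U')(m, b) = Add(-2, b, Mul(-11, m)) (Function('U')(m, b) = Add(-2, Add(Mul(Mul(6, -2), m), Add(m, b))) = Add(-2, Add(Mul(-12, m), Add(b, m))) = Add(-2, Add(b, Mul(-11, m))) = Add(-2, b, Mul(-11, m)))
Add(Mul(-14, Function('U')(-11, Function('I')(3, 2))), G) = Add(Mul(-14, Add(-2, Mul(2, Add(1, 2)), Mul(-11, -11))), -33) = Add(Mul(-14, Add(-2, Mul(2, 3), 121)), -33) = Add(Mul(-14, Add(-2, 6, 121)), -33) = Add(Mul(-14, 125), -33) = Add(-1750, -33) = -1783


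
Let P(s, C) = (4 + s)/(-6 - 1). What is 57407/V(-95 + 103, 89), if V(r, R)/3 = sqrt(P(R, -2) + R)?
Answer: 57407*sqrt(3710)/1590 ≈ 2199.1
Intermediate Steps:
P(s, C) = -4/7 - s/7 (P(s, C) = (4 + s)/(-7) = (4 + s)*(-1/7) = -4/7 - s/7)
V(r, R) = 3*sqrt(-4/7 + 6*R/7) (V(r, R) = 3*sqrt((-4/7 - R/7) + R) = 3*sqrt(-4/7 + 6*R/7))
57407/V(-95 + 103, 89) = 57407/((3*sqrt(-28 + 42*89)/7)) = 57407/((3*sqrt(-28 + 3738)/7)) = 57407/((3*sqrt(3710)/7)) = 57407*(sqrt(3710)/1590) = 57407*sqrt(3710)/1590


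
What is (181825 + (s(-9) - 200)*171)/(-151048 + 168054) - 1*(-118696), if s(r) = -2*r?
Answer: 2018694879/17006 ≈ 1.1870e+5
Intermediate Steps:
(181825 + (s(-9) - 200)*171)/(-151048 + 168054) - 1*(-118696) = (181825 + (-2*(-9) - 200)*171)/(-151048 + 168054) - 1*(-118696) = (181825 + (18 - 200)*171)/17006 + 118696 = (181825 - 182*171)*(1/17006) + 118696 = (181825 - 31122)*(1/17006) + 118696 = 150703*(1/17006) + 118696 = 150703/17006 + 118696 = 2018694879/17006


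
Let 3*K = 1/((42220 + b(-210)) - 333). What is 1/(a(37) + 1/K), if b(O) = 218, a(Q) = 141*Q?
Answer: 1/131532 ≈ 7.6027e-6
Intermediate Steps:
K = 1/126315 (K = 1/(3*((42220 + 218) - 333)) = 1/(3*(42438 - 333)) = (1/3)/42105 = (1/3)*(1/42105) = 1/126315 ≈ 7.9167e-6)
1/(a(37) + 1/K) = 1/(141*37 + 1/(1/126315)) = 1/(5217 + 126315) = 1/131532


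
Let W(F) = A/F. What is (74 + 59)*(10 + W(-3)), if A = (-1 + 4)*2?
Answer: 1064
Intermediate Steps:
A = 6 (A = 3*2 = 6)
W(F) = 6/F
(74 + 59)*(10 + W(-3)) = (74 + 59)*(10 + 6/(-3)) = 133*(10 + 6*(-⅓)) = 133*(10 - 2) = 133*8 = 1064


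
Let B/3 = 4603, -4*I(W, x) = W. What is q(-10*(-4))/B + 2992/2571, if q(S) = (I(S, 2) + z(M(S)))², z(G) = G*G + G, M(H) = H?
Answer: 763578492/3944771 ≈ 193.57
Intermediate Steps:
I(W, x) = -W/4
B = 13809 (B = 3*4603 = 13809)
z(G) = G + G² (z(G) = G² + G = G + G²)
q(S) = (-S/4 + S*(1 + S))²
q(-10*(-4))/B + 2992/2571 = ((-10*(-4))²*(3 + 4*(-10*(-4)))²/16)/13809 + 2992/2571 = ((1/16)*40²*(3 + 4*40)²)*(1/13809) + 2992*(1/2571) = ((1/16)*1600*(3 + 160)²)*(1/13809) + 2992/2571 = ((1/16)*1600*163²)*(1/13809) + 2992/2571 = ((1/16)*1600*26569)*(1/13809) + 2992/2571 = 2656900*(1/13809) + 2992/2571 = 2656900/13809 + 2992/2571 = 763578492/3944771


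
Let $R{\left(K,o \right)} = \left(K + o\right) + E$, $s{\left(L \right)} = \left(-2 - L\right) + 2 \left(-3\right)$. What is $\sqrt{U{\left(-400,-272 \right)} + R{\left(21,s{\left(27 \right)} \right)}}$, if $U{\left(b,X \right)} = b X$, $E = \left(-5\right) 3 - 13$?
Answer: $\sqrt{108758} \approx 329.78$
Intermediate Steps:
$s{\left(L \right)} = -8 - L$ ($s{\left(L \right)} = \left(-2 - L\right) - 6 = -8 - L$)
$E = -28$ ($E = -15 - 13 = -28$)
$R{\left(K,o \right)} = -28 + K + o$ ($R{\left(K,o \right)} = \left(K + o\right) - 28 = -28 + K + o$)
$U{\left(b,X \right)} = X b$
$\sqrt{U{\left(-400,-272 \right)} + R{\left(21,s{\left(27 \right)} \right)}} = \sqrt{\left(-272\right) \left(-400\right) - 42} = \sqrt{108800 - 42} = \sqrt{108758}$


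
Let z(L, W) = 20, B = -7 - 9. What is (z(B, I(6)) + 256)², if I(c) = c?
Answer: 76176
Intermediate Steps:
B = -16
(z(B, I(6)) + 256)² = (20 + 256)² = 276² = 76176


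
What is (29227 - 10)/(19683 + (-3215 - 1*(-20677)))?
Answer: 29217/37145 ≈ 0.78657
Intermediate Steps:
(29227 - 10)/(19683 + (-3215 - 1*(-20677))) = 29217/(19683 + (-3215 + 20677)) = 29217/(19683 + 17462) = 29217/37145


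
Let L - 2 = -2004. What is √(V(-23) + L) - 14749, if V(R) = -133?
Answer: -14749 + I*√2135 ≈ -14749.0 + 46.206*I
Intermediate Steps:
L = -2002 (L = 2 - 2004 = -2002)
√(V(-23) + L) - 14749 = √(-133 - 2002) - 14749 = √(-2135) - 14749 = I*√2135 - 14749 = -14749 + I*√2135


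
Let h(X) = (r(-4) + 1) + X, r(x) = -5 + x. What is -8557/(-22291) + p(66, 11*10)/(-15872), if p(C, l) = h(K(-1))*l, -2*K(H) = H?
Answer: 154206779/353802752 ≈ 0.43586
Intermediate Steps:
K(H) = -H/2
h(X) = -8 + X (h(X) = ((-5 - 4) + 1) + X = (-9 + 1) + X = -8 + X)
p(C, l) = -15*l/2 (p(C, l) = (-8 - ½*(-1))*l = (-8 + ½)*l = -15*l/2)
-8557/(-22291) + p(66, 11*10)/(-15872) = -8557/(-22291) - 165*10/2/(-15872) = -8557*(-1/22291) - 15/2*110*(-1/15872) = 8557/22291 - 825*(-1/15872) = 8557/22291 + 825/15872 = 154206779/353802752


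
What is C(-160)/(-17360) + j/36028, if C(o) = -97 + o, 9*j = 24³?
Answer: 8981039/156361520 ≈ 0.057438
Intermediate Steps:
j = 1536 (j = (⅑)*24³ = (⅑)*13824 = 1536)
C(-160)/(-17360) + j/36028 = (-97 - 160)/(-17360) + 1536/36028 = -257*(-1/17360) + 1536*(1/36028) = 257/17360 + 384/9007 = 8981039/156361520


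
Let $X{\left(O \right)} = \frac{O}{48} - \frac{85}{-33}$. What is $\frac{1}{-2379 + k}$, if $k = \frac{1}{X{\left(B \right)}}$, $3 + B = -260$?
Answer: $- \frac{511}{1215845} \approx -0.00042028$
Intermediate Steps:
$B = -263$ ($B = -3 - 260 = -263$)
$X{\left(O \right)} = \frac{85}{33} + \frac{O}{48}$ ($X{\left(O \right)} = O \frac{1}{48} - - \frac{85}{33} = \frac{O}{48} + \frac{85}{33} = \frac{85}{33} + \frac{O}{48}$)
$k = - \frac{176}{511}$ ($k = \frac{1}{\frac{85}{33} + \frac{1}{48} \left(-263\right)} = \frac{1}{\frac{85}{33} - \frac{263}{48}} = \frac{1}{- \frac{511}{176}} = - \frac{176}{511} \approx -0.34442$)
$\frac{1}{-2379 + k} = \frac{1}{-2379 - \frac{176}{511}} = \frac{1}{- \frac{1215845}{511}} = - \frac{511}{1215845}$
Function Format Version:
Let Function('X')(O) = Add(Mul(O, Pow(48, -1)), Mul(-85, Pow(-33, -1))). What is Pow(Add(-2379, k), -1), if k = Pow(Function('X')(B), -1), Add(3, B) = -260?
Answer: Rational(-511, 1215845) ≈ -0.00042028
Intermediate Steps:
B = -263 (B = Add(-3, -260) = -263)
Function('X')(O) = Add(Rational(85, 33), Mul(Rational(1, 48), O)) (Function('X')(O) = Add(Mul(O, Rational(1, 48)), Mul(-85, Rational(-1, 33))) = Add(Mul(Rational(1, 48), O), Rational(85, 33)) = Add(Rational(85, 33), Mul(Rational(1, 48), O)))
k = Rational(-176, 511) (k = Pow(Add(Rational(85, 33), Mul(Rational(1, 48), -263)), -1) = Pow(Add(Rational(85, 33), Rational(-263, 48)), -1) = Pow(Rational(-511, 176), -1) = Rational(-176, 511) ≈ -0.34442)
Pow(Add(-2379, k), -1) = Pow(Add(-2379, Rational(-176, 511)), -1) = Pow(Rational(-1215845, 511), -1) = Rational(-511, 1215845)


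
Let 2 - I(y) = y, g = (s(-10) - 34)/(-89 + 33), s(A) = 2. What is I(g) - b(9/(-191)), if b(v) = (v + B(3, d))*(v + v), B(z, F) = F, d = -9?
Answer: 147082/255367 ≈ 0.57596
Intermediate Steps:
b(v) = 2*v*(-9 + v) (b(v) = (v - 9)*(v + v) = (-9 + v)*(2*v) = 2*v*(-9 + v))
g = 4/7 (g = (2 - 34)/(-89 + 33) = -32/(-56) = -32*(-1/56) = 4/7 ≈ 0.57143)
I(y) = 2 - y
I(g) - b(9/(-191)) = (2 - 1*4/7) - 2*9/(-191)*(-9 + 9/(-191)) = (2 - 4/7) - 2*9*(-1/191)*(-9 + 9*(-1/191)) = 10/7 - 2*(-9)*(-9 - 9/191)/191 = 10/7 - 2*(-9)*(-1728)/(191*191) = 10/7 - 1*31104/36481 = 10/7 - 31104/36481 = 147082/255367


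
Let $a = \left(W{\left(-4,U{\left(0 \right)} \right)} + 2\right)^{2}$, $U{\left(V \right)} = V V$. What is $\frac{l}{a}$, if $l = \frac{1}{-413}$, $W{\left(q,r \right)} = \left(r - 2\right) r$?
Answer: $- \frac{1}{1652} \approx -0.00060533$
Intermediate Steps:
$U{\left(V \right)} = V^{2}$
$W{\left(q,r \right)} = r \left(-2 + r\right)$ ($W{\left(q,r \right)} = \left(-2 + r\right) r = r \left(-2 + r\right)$)
$l = - \frac{1}{413} \approx -0.0024213$
$a = 4$ ($a = \left(0^{2} \left(-2 + 0^{2}\right) + 2\right)^{2} = \left(0 \left(-2 + 0\right) + 2\right)^{2} = \left(0 \left(-2\right) + 2\right)^{2} = \left(0 + 2\right)^{2} = 2^{2} = 4$)
$\frac{l}{a} = - \frac{1}{413 \cdot 4} = \left(- \frac{1}{413}\right) \frac{1}{4} = - \frac{1}{1652}$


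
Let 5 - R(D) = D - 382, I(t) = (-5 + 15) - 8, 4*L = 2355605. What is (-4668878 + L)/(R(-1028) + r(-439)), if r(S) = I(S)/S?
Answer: -2388146391/828244 ≈ -2883.4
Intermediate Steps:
L = 2355605/4 (L = (¼)*2355605 = 2355605/4 ≈ 5.8890e+5)
I(t) = 2 (I(t) = 10 - 8 = 2)
R(D) = 387 - D (R(D) = 5 - (D - 382) = 5 - (-382 + D) = 5 + (382 - D) = 387 - D)
r(S) = 2/S
(-4668878 + L)/(R(-1028) + r(-439)) = (-4668878 + 2355605/4)/((387 - 1*(-1028)) + 2/(-439)) = -16319907/(4*((387 + 1028) + 2*(-1/439))) = -16319907/(4*(1415 - 2/439)) = -16319907/(4*621183/439) = -16319907/4*439/621183 = -2388146391/828244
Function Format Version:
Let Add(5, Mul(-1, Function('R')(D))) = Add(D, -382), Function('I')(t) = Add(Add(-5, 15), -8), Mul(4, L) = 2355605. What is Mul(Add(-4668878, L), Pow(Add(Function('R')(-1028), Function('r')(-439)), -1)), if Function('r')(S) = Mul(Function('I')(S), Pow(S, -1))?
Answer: Rational(-2388146391, 828244) ≈ -2883.4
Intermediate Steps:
L = Rational(2355605, 4) (L = Mul(Rational(1, 4), 2355605) = Rational(2355605, 4) ≈ 5.8890e+5)
Function('I')(t) = 2 (Function('I')(t) = Add(10, -8) = 2)
Function('R')(D) = Add(387, Mul(-1, D)) (Function('R')(D) = Add(5, Mul(-1, Add(D, -382))) = Add(5, Mul(-1, Add(-382, D))) = Add(5, Add(382, Mul(-1, D))) = Add(387, Mul(-1, D)))
Function('r')(S) = Mul(2, Pow(S, -1))
Mul(Add(-4668878, L), Pow(Add(Function('R')(-1028), Function('r')(-439)), -1)) = Mul(Add(-4668878, Rational(2355605, 4)), Pow(Add(Add(387, Mul(-1, -1028)), Mul(2, Pow(-439, -1))), -1)) = Mul(Rational(-16319907, 4), Pow(Add(Add(387, 1028), Mul(2, Rational(-1, 439))), -1)) = Mul(Rational(-16319907, 4), Pow(Add(1415, Rational(-2, 439)), -1)) = Mul(Rational(-16319907, 4), Pow(Rational(621183, 439), -1)) = Mul(Rational(-16319907, 4), Rational(439, 621183)) = Rational(-2388146391, 828244)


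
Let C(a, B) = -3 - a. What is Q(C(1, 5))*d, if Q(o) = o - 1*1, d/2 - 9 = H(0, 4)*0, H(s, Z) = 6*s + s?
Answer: -90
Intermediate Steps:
H(s, Z) = 7*s
d = 18 (d = 18 + 2*((7*0)*0) = 18 + 2*(0*0) = 18 + 2*0 = 18 + 0 = 18)
Q(o) = -1 + o (Q(o) = o - 1 = -1 + o)
Q(C(1, 5))*d = (-1 + (-3 - 1*1))*18 = (-1 + (-3 - 1))*18 = (-1 - 4)*18 = -5*18 = -90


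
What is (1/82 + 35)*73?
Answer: 209583/82 ≈ 2555.9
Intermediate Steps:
(1/82 + 35)*73 = (2871/82)*73 = 209583/82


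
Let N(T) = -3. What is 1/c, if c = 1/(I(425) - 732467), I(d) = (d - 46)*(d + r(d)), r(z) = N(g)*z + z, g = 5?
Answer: -893542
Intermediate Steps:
r(z) = -2*z (r(z) = -3*z + z = -2*z)
I(d) = -d*(-46 + d) (I(d) = (d - 46)*(d - 2*d) = (-46 + d)*(-d) = -d*(-46 + d))
c = -1/893542 (c = 1/(425*(46 - 1*425) - 732467) = 1/(425*(46 - 425) - 732467) = 1/(425*(-379) - 732467) = 1/(-161075 - 732467) = 1/(-893542) = -1/893542 ≈ -1.1191e-6)
1/c = 1/(-1/893542) = -893542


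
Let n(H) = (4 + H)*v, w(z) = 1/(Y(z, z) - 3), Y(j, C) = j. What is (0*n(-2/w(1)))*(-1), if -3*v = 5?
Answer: 0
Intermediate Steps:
v = -5/3 (v = -1/3*5 = -5/3 ≈ -1.6667)
w(z) = 1/(-3 + z) (w(z) = 1/(z - 3) = 1/(-3 + z))
n(H) = -20/3 - 5*H/3 (n(H) = (4 + H)*(-5/3) = -20/3 - 5*H/3)
(0*n(-2/w(1)))*(-1) = (0*(-20/3 - (-10)/(3*(1/(-3 + 1)))))*(-1) = (0*(-20/3 - (-10)/(3*(1/(-2)))))*(-1) = (0*(-20/3 - (-10)/(3*(-1/2))))*(-1) = (0*(-20/3 - (-10)*(-2)/3))*(-1) = (0*(-20/3 - 5/3*4))*(-1) = (0*(-20/3 - 20/3))*(-1) = (0*(-40/3))*(-1) = 0*(-1) = 0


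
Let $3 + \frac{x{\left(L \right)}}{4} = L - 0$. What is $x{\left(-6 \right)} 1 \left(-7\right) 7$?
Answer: $1764$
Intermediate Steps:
$x{\left(L \right)} = -12 + 4 L$ ($x{\left(L \right)} = -12 + 4 \left(L - 0\right) = -12 + 4 \left(L + 0\right) = -12 + 4 L$)
$x{\left(-6 \right)} 1 \left(-7\right) 7 = \left(-12 + 4 \left(-6\right)\right) 1 \left(-7\right) 7 = \left(-12 - 24\right) \left(\left(-7\right) 7\right) = \left(-36\right) \left(-49\right) = 1764$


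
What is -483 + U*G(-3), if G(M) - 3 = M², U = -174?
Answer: -2571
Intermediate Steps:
G(M) = 3 + M²
-483 + U*G(-3) = -483 - 174*(3 + (-3)²) = -483 - 174*(3 + 9) = -483 - 174*12 = -483 - 2088 = -2571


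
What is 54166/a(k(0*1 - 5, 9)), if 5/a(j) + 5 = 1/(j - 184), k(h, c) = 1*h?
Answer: -7320148/135 ≈ -54223.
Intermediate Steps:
k(h, c) = h
a(j) = 5/(-5 + 1/(-184 + j)) (a(j) = 5/(-5 + 1/(j - 184)) = 5/(-5 + 1/(-184 + j)))
54166/a(k(0*1 - 5, 9)) = 54166/((5*(184 - (0*1 - 5))/(-921 + 5*(0*1 - 5)))) = 54166/((5*(184 - (0 - 5))/(-921 + 5*(0 - 5)))) = 54166/((5*(184 - 1*(-5))/(-921 + 5*(-5)))) = 54166/((5*(184 + 5)/(-921 - 25))) = 54166/((5*189/(-946))) = 54166/((5*(-1/946)*189)) = 54166/(-945/946) = 54166*(-946/945) = -7320148/135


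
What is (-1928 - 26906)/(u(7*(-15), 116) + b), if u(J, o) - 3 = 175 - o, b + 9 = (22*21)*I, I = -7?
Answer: 28834/3181 ≈ 9.0644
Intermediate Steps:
b = -3243 (b = -9 + (22*21)*(-7) = -9 + 462*(-7) = -9 - 3234 = -3243)
u(J, o) = 178 - o (u(J, o) = 3 + (175 - o) = 178 - o)
(-1928 - 26906)/(u(7*(-15), 116) + b) = (-1928 - 26906)/((178 - 1*116) - 3243) = -28834/((178 - 116) - 3243) = -28834/(62 - 3243) = -28834/(-3181) = -28834*(-1/3181) = 28834/3181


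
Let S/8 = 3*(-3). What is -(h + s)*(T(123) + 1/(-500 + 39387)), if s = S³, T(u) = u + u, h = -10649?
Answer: 3672436633091/38887 ≈ 9.4439e+7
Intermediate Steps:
S = -72 (S = 8*(3*(-3)) = 8*(-9) = -72)
T(u) = 2*u
s = -373248 (s = (-72)³ = -373248)
-(h + s)*(T(123) + 1/(-500 + 39387)) = -(-10649 - 373248)*(2*123 + 1/(-500 + 39387)) = -(-383897)*(246 + 1/38887) = -(-383897)*9566203/38887 = -1*(-3672436633091/38887) = 3672436633091/38887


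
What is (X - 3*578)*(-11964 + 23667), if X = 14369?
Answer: 147867405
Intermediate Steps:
(X - 3*578)*(-11964 + 23667) = (14369 - 3*578)*(-11964 + 23667) = (14369 - 1734)*11703 = 12635*11703 = 147867405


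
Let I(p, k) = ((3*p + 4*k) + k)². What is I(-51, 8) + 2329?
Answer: 15098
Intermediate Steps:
I(p, k) = (3*p + 5*k)²
I(-51, 8) + 2329 = (3*(-51) + 5*8)² + 2329 = (-153 + 40)² + 2329 = (-113)² + 2329 = 12769 + 2329 = 15098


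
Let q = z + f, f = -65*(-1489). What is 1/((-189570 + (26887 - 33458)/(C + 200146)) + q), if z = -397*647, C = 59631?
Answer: -259777/90829475959 ≈ -2.8601e-6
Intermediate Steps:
z = -256859
f = 96785
q = -160074 (q = -256859 + 96785 = -160074)
1/((-189570 + (26887 - 33458)/(C + 200146)) + q) = 1/((-189570 + (26887 - 33458)/(59631 + 200146)) - 160074) = 1/((-189570 - 6571/259777) - 160074) = 1/(-49245932461/259777 - 160074) = 1/(-90829475959/259777) = -259777/90829475959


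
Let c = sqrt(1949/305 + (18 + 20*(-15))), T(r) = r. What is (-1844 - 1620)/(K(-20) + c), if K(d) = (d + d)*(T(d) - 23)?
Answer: -1817214400/902396061 + 3464*I*sqrt(25638605)/902396061 ≈ -2.0138 + 0.019437*I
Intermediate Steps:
K(d) = 2*d*(-23 + d) (K(d) = (d + d)*(d - 23) = (2*d)*(-23 + d) = 2*d*(-23 + d))
c = I*sqrt(25638605)/305 (c = sqrt(1949*(1/305) + (18 - 300)) = sqrt(1949/305 - 282) = sqrt(-84061/305) = I*sqrt(25638605)/305 ≈ 16.602*I)
(-1844 - 1620)/(K(-20) + c) = (-1844 - 1620)/(2*(-20)*(-23 - 20) + I*sqrt(25638605)/305) = -3464/(2*(-20)*(-43) + I*sqrt(25638605)/305) = -3464/(1720 + I*sqrt(25638605)/305)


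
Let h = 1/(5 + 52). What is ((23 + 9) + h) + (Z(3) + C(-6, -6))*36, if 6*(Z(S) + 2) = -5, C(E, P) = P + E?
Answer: -28613/57 ≈ -501.98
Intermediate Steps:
C(E, P) = E + P
Z(S) = -17/6 (Z(S) = -2 + (⅙)*(-5) = -2 - ⅚ = -17/6)
h = 1/57 ≈ 0.017544
((23 + 9) + h) + (Z(3) + C(-6, -6))*36 = ((23 + 9) + 1/57) + (-17/6 + (-6 - 6))*36 = (32 + 1/57) + (-17/6 - 12)*36 = 1825/57 - 89/6*36 = 1825/57 - 534 = -28613/57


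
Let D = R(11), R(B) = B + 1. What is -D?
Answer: -12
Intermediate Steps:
R(B) = 1 + B
D = 12 (D = 1 + 11 = 12)
-D = -1*12 = -12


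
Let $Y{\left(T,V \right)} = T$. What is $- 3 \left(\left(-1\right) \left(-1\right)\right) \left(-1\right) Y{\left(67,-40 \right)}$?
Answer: $201$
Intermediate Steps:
$- 3 \left(\left(-1\right) \left(-1\right)\right) \left(-1\right) Y{\left(67,-40 \right)} = - 3 \left(\left(-1\right) \left(-1\right)\right) \left(-1\right) 67 = \left(-3\right) 1 \left(-1\right) 67 = \left(-3\right) \left(-1\right) 67 = 3 \cdot 67 = 201$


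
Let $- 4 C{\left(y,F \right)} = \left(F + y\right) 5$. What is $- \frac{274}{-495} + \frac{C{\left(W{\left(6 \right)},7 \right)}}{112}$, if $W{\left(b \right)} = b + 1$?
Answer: $\frac{6293}{15840} \approx 0.39729$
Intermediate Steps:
$W{\left(b \right)} = 1 + b$
$C{\left(y,F \right)} = - \frac{5 F}{4} - \frac{5 y}{4}$ ($C{\left(y,F \right)} = - \frac{\left(F + y\right) 5}{4} = - \frac{5 F + 5 y}{4} = - \frac{5 F}{4} - \frac{5 y}{4}$)
$- \frac{274}{-495} + \frac{C{\left(W{\left(6 \right)},7 \right)}}{112} = - \frac{274}{-495} + \frac{\left(- \frac{5}{4}\right) 7 - \frac{5 \left(1 + 6\right)}{4}}{112} = \left(-274\right) \left(- \frac{1}{495}\right) + \left(- \frac{35}{4} - \frac{35}{4}\right) \frac{1}{112} = \frac{274}{495} + \left(- \frac{35}{4} - \frac{35}{4}\right) \frac{1}{112} = \frac{274}{495} - \frac{5}{32} = \frac{6293}{15840}$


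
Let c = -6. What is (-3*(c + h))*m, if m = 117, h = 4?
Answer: 702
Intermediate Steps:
(-3*(c + h))*m = -3*(-6 + 4)*117 = -3*(-2)*117 = 6*117 = 702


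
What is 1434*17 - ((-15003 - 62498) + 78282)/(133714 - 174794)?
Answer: 1001449021/41080 ≈ 24378.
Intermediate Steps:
1434*17 - ((-15003 - 62498) + 78282)/(133714 - 174794) = 24378 - (-77501 + 78282)/(-41080) = 24378 - 781*(-1)/41080 = 24378 - 1*(-781/41080) = 24378 + 781/41080 = 1001449021/41080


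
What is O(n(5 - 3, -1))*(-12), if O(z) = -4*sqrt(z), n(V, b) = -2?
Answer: 48*I*sqrt(2) ≈ 67.882*I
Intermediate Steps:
O(n(5 - 3, -1))*(-12) = -4*I*sqrt(2)*(-12) = 48*I*sqrt(2)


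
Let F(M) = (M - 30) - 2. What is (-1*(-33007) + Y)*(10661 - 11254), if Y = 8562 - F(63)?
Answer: -24632034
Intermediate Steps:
F(M) = -32 + M (F(M) = (-30 + M) - 2 = -32 + M)
Y = 8531 (Y = 8562 - (-32 + 63) = 8562 - 1*31 = 8562 - 31 = 8531)
(-1*(-33007) + Y)*(10661 - 11254) = (-1*(-33007) + 8531)*(10661 - 11254) = (33007 + 8531)*(-593) = 41538*(-593) = -24632034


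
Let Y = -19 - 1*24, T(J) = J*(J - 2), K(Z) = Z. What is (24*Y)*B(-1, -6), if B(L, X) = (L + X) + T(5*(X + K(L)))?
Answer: -1329216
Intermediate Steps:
T(J) = J*(-2 + J)
B(L, X) = L + X + (5*L + 5*X)*(-2 + 5*L + 5*X) (B(L, X) = (L + X) + (5*(X + L))*(-2 + 5*(X + L)) = (L + X) + (5*(L + X))*(-2 + 5*(L + X)) = (L + X) + (5*L + 5*X)*(-2 + (5*L + 5*X)) = (L + X) + (5*L + 5*X)*(-2 + 5*L + 5*X) = L + X + (5*L + 5*X)*(-2 + 5*L + 5*X))
Y = -43 (Y = -19 - 24 = -43)
(24*Y)*B(-1, -6) = (24*(-43))*(-1 - 6 + 5*(-1 - 6)*(-2 + 5*(-1) + 5*(-6))) = -1032*(-1 - 6 + 5*(-7)*(-2 - 5 - 30)) = -1032*(-1 - 6 + 5*(-7)*(-37)) = -1032*(-1 - 6 + 1295) = -1032*1288 = -1329216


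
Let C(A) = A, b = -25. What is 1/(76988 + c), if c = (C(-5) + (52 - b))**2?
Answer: 1/82172 ≈ 1.2170e-5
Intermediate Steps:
c = 5184 (c = (-5 + (52 - 1*(-25)))**2 = (-5 + (52 + 25))**2 = (-5 + 77)**2 = 72**2 = 5184)
1/(76988 + c) = 1/(76988 + 5184) = 1/82172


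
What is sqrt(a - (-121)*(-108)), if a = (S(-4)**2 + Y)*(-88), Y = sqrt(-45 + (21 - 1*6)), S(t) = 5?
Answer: 2*sqrt(-3817 - 22*I*sqrt(30)) ≈ 1.9502 - 123.58*I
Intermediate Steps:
Y = I*sqrt(30) (Y = sqrt(-45 + (21 - 6)) = sqrt(-45 + 15) = sqrt(-30) = I*sqrt(30) ≈ 5.4772*I)
a = -2200 - 88*I*sqrt(30) (a = (5**2 + I*sqrt(30))*(-88) = (25 + I*sqrt(30))*(-88) = -2200 - 88*I*sqrt(30) ≈ -2200.0 - 482.0*I)
sqrt(a - (-121)*(-108)) = sqrt((-2200 - 88*I*sqrt(30)) - (-121)*(-108)) = sqrt((-2200 - 88*I*sqrt(30)) - 1*13068) = sqrt((-2200 - 88*I*sqrt(30)) - 13068) = sqrt(-15268 - 88*I*sqrt(30))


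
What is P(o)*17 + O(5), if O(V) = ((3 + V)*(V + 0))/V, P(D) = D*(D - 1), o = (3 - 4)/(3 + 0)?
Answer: 140/9 ≈ 15.556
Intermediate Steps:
o = -⅓ (o = -1/3 = -1*⅓ = -⅓ ≈ -0.33333)
P(D) = D*(-1 + D)
O(V) = 3 + V (O(V) = ((3 + V)*V)/V = (V*(3 + V))/V = 3 + V)
P(o)*17 + O(5) = -(-1 - ⅓)/3*17 + (3 + 5) = -⅓*(-4/3)*17 + 8 = (4/9)*17 + 8 = 68/9 + 8 = 140/9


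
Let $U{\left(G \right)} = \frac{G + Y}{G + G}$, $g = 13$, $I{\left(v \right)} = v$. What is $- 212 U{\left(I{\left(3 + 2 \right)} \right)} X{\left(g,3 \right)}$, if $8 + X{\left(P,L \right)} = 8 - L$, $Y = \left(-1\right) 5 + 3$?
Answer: $\frac{954}{5} \approx 190.8$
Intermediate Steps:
$Y = -2$ ($Y = -5 + 3 = -2$)
$X{\left(P,L \right)} = - L$ ($X{\left(P,L \right)} = -8 - \left(-8 + L\right) = - L$)
$U{\left(G \right)} = \frac{-2 + G}{2 G}$ ($U{\left(G \right)} = \frac{G - 2}{G + G} = \frac{-2 + G}{2 G}$)
$- 212 U{\left(I{\left(3 + 2 \right)} \right)} X{\left(g,3 \right)} = - 212 \frac{-2 + \left(3 + 2\right)}{2 \left(3 + 2\right)} \left(\left(-1\right) 3\right) = - 212 \frac{-2 + 5}{2 \cdot 5} \left(-3\right) = - 212 \cdot \frac{1}{2} \cdot \frac{1}{5} \cdot 3 \left(-3\right) = \left(-212\right) \frac{3}{10} \left(-3\right) = \left(- \frac{318}{5}\right) \left(-3\right) = \frac{954}{5}$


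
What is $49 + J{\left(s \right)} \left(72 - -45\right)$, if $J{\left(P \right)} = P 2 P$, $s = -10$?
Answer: $23449$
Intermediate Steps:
$J{\left(P \right)} = 2 P^{2}$ ($J{\left(P \right)} = 2 P P = 2 P^{2}$)
$49 + J{\left(s \right)} \left(72 - -45\right) = 49 + 2 \left(-10\right)^{2} \left(72 - -45\right) = 49 + 2 \cdot 100 \left(72 + 45\right) = 49 + 200 \cdot 117 = 49 + 23400 = 23449$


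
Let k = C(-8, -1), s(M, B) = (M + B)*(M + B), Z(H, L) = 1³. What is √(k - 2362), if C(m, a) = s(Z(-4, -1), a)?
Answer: I*√2362 ≈ 48.6*I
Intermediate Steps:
Z(H, L) = 1
s(M, B) = (B + M)² (s(M, B) = (B + M)*(B + M) = (B + M)²)
C(m, a) = (1 + a)² (C(m, a) = (a + 1)² = (1 + a)²)
k = 0 (k = (1 - 1)² = 0² = 0)
√(k - 2362) = √(0 - 2362) = √(-2362) = I*√2362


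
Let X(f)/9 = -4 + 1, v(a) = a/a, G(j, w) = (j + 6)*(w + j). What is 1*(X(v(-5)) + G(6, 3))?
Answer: 81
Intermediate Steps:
G(j, w) = (6 + j)*(j + w)
v(a) = 1
X(f) = -27 (X(f) = 9*(-4 + 1) = 9*(-3) = -27)
1*(X(v(-5)) + G(6, 3)) = 1*(-27 + (6² + 6*6 + 6*3 + 6*3)) = 1*(-27 + (36 + 36 + 18 + 18)) = 1*(-27 + 108) = 1*81 = 81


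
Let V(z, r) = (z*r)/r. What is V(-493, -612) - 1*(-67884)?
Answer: 67391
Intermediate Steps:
V(z, r) = z (V(z, r) = (r*z)/r = z)
V(-493, -612) - 1*(-67884) = -493 - 1*(-67884) = -493 + 67884 = 67391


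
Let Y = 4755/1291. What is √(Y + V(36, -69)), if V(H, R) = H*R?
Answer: I*√4133896899/1291 ≈ 49.803*I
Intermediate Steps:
Y = 4755/1291 (Y = 4755*(1/1291) = 4755/1291 ≈ 3.6832)
√(Y + V(36, -69)) = √(4755/1291 + 36*(-69)) = √(4755/1291 - 2484) = √(-3202089/1291) = I*√4133896899/1291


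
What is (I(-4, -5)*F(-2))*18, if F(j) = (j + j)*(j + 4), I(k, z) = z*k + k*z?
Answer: -5760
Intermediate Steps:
I(k, z) = 2*k*z (I(k, z) = k*z + k*z = 2*k*z)
F(j) = 2*j*(4 + j) (F(j) = (2*j)*(4 + j) = 2*j*(4 + j))
(I(-4, -5)*F(-2))*18 = ((2*(-4)*(-5))*(2*(-2)*(4 - 2)))*18 = (40*(2*(-2)*2))*18 = (40*(-8))*18 = -320*18 = -5760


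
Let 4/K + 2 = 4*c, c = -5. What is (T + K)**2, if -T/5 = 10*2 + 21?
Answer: 5094049/121 ≈ 42100.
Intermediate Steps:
K = -2/11 (K = 4/(-2 + 4*(-5)) = 4/(-2 - 20) = 4/(-22) = 4*(-1/22) = -2/11 ≈ -0.18182)
T = -205 (T = -5*(10*2 + 21) = -5*(20 + 21) = -5*41 = -205)
(T + K)**2 = (-205 - 2/11)**2 = (-2257/11)**2 = 5094049/121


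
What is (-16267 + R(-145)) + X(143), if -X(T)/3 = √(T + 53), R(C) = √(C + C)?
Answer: -16309 + I*√290 ≈ -16309.0 + 17.029*I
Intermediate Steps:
R(C) = √2*√C (R(C) = √(2*C) = √2*√C)
X(T) = -3*√(53 + T) (X(T) = -3*√(T + 53) = -3*√(53 + T))
(-16267 + R(-145)) + X(143) = (-16267 + √2*√(-145)) - 3*√(53 + 143) = (-16267 + √2*(I*√145)) - 3*√196 = (-16267 + I*√290) - 3*14 = (-16267 + I*√290) - 42 = -16309 + I*√290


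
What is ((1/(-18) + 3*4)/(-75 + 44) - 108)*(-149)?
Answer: 9011371/558 ≈ 16149.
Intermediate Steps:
((1/(-18) + 3*4)/(-75 + 44) - 108)*(-149) = ((-1/18 + 12)/(-31) - 108)*(-149) = ((215/18)*(-1/31) - 108)*(-149) = (-215/558 - 108)*(-149) = -60479/558*(-149) = 9011371/558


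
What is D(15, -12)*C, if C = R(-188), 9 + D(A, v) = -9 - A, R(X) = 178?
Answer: -5874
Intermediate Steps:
D(A, v) = -18 - A (D(A, v) = -9 + (-9 - A) = -18 - A)
C = 178
D(15, -12)*C = (-18 - 1*15)*178 = (-18 - 15)*178 = -33*178 = -5874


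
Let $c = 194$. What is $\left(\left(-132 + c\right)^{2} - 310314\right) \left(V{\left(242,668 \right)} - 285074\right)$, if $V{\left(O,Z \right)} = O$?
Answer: $87292463040$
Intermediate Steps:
$\left(\left(-132 + c\right)^{2} - 310314\right) \left(V{\left(242,668 \right)} - 285074\right) = \left(\left(-132 + 194\right)^{2} - 310314\right) \left(242 - 285074\right) = \left(62^{2} - 310314\right) \left(-284832\right) = \left(3844 - 310314\right) \left(-284832\right) = \left(-306470\right) \left(-284832\right) = 87292463040$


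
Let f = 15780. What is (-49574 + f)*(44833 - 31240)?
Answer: -459361842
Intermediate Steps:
(-49574 + f)*(44833 - 31240) = (-49574 + 15780)*(44833 - 31240) = -33794*13593 = -459361842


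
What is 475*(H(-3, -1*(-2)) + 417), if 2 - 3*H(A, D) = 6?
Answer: 592325/3 ≈ 1.9744e+5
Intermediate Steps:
H(A, D) = -4/3 (H(A, D) = ⅔ - ⅓*6 = ⅔ - 2 = -4/3)
475*(H(-3, -1*(-2)) + 417) = 475*(-4/3 + 417) = 475*(1247/3) = 592325/3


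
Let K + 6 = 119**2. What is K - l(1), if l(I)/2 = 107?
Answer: 13941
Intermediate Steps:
l(I) = 214 (l(I) = 2*107 = 214)
K = 14155 (K = -6 + 119**2 = -6 + 14161 = 14155)
K - l(1) = 14155 - 1*214 = 14155 - 214 = 13941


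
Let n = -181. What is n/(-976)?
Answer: 181/976 ≈ 0.18545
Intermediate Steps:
n/(-976) = -181/(-976) = -181*(-1/976) = 181/976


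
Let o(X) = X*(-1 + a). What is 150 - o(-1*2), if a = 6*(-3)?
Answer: 112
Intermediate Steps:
a = -18
o(X) = -19*X (o(X) = X*(-1 - 18) = X*(-19) = -19*X)
150 - o(-1*2) = 150 - (-19)*(-1*2) = 150 - (-19)*(-2) = 150 - 1*38 = 150 - 38 = 112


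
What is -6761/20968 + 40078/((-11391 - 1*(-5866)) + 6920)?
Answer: 830923909/29250360 ≈ 28.407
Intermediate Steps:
-6761/20968 + 40078/((-11391 - 1*(-5866)) + 6920) = -6761*1/20968 + 40078/((-11391 + 5866) + 6920) = -6761/20968 + 40078/(-5525 + 6920) = -6761/20968 + 40078/1395 = 830923909/29250360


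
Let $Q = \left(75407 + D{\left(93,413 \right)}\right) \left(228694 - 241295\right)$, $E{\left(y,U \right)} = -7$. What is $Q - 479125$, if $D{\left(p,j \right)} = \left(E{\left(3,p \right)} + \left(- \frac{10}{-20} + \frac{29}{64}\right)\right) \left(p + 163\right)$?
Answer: $-931176384$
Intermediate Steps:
$D{\left(p,j \right)} = - \frac{63081}{64} - \frac{387 p}{64}$ ($D{\left(p,j \right)} = \left(-7 + \left(- \frac{10}{-20} + \frac{29}{64}\right)\right) \left(p + 163\right) = \left(-7 + \left(\left(-10\right) \left(- \frac{1}{20}\right) + 29 \cdot \frac{1}{64}\right)\right) \left(163 + p\right) = \left(-7 + \left(\frac{1}{2} + \frac{29}{64}\right)\right) \left(163 + p\right) = \left(-7 + \frac{61}{64}\right) \left(163 + p\right) = - \frac{387 \left(163 + p\right)}{64} = - \frac{63081}{64} - \frac{387 p}{64}$)
$Q = -930697259$ ($Q = \left(75407 - 1548\right) \left(228694 - 241295\right) = \left(75407 - 1548\right) \left(-12601\right) = 73859 \left(-12601\right) = -930697259$)
$Q - 479125 = -930697259 - 479125 = -931176384$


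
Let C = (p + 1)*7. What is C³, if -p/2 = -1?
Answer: 9261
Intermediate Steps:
p = 2 (p = -2*(-1) = 2)
C = 21 (C = (2 + 1)*7 = 3*7 = 21)
C³ = 21³ = 9261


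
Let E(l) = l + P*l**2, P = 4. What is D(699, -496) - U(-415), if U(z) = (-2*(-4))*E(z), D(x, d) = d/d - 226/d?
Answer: -1365953879/248 ≈ -5.5079e+6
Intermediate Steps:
E(l) = l + 4*l**2
D(x, d) = 1 - 226/d
U(z) = 8*z*(1 + 4*z) (U(z) = (-2*(-4))*(z*(1 + 4*z)) = 8*(z*(1 + 4*z)) = 8*z*(1 + 4*z))
D(699, -496) - U(-415) = (-226 - 496)/(-496) - 8*(-415)*(1 + 4*(-415)) = -1/496*(-722) - 8*(-415)*(1 - 1660) = 361/248 - 8*(-415)*(-1659) = 361/248 - 1*5507880 = 361/248 - 5507880 = -1365953879/248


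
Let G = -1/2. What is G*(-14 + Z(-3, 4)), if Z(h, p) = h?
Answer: 17/2 ≈ 8.5000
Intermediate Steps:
G = -1/2 (G = -1*1/2 = -1/2 ≈ -0.50000)
G*(-14 + Z(-3, 4)) = -(-14 - 3)/2 = -1/2*(-17) = 17/2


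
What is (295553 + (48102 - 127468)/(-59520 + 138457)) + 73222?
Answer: 29109912809/78937 ≈ 3.6877e+5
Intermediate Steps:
(295553 + (48102 - 127468)/(-59520 + 138457)) + 73222 = (295553 - 79366/78937) + 73222 = 23329987795/78937 + 73222 = 29109912809/78937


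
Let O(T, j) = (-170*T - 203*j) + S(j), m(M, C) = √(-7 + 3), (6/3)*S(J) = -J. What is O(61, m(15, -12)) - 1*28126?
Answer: -38496 - 407*I ≈ -38496.0 - 407.0*I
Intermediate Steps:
S(J) = -J/2 (S(J) = (-J)/2 = -J/2)
m(M, C) = 2*I (m(M, C) = √(-4) = 2*I)
O(T, j) = -170*T - 407*j/2 (O(T, j) = (-170*T - 203*j) - j/2 = (-203*j - 170*T) - j/2 = -170*T - 407*j/2)
O(61, m(15, -12)) - 1*28126 = (-170*61 - 407*I) - 1*28126 = (-10370 - 407*I) - 28126 = -38496 - 407*I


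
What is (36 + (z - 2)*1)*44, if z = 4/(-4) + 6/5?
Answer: 7524/5 ≈ 1504.8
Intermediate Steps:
z = ⅕ (z = 4*(-¼) + 6*(⅕) = -1 + 6/5 = ⅕ ≈ 0.20000)
(36 + (z - 2)*1)*44 = (36 + (⅕ - 2)*1)*44 = (36 - 9/5*1)*44 = (36 - 9/5)*44 = (171/5)*44 = 7524/5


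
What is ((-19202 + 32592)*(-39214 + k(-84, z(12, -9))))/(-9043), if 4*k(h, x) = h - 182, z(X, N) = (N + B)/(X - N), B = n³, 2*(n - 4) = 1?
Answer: 525965895/9043 ≈ 58163.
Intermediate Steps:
n = 9/2 (n = 4 + (½)*1 = 4 + ½ = 9/2 ≈ 4.5000)
B = 729/8 (B = (9/2)³ = 729/8 ≈ 91.125)
z(X, N) = (729/8 + N)/(X - N) (z(X, N) = (N + 729/8)/(X - N) = (729/8 + N)/(X - N))
k(h, x) = -91/2 + h/4 (k(h, x) = (h - 182)/4 = (-182 + h)/4 = -91/2 + h/4)
((-19202 + 32592)*(-39214 + k(-84, z(12, -9))))/(-9043) = ((-19202 + 32592)*(-39214 + (-91/2 + (¼)*(-84))))/(-9043) = (13390*(-39214 + (-91/2 - 21)))*(-1/9043) = (13390*(-39214 - 133/2))*(-1/9043) = (13390*(-78561/2))*(-1/9043) = -525965895*(-1/9043) = 525965895/9043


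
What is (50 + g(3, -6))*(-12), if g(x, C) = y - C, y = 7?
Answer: -756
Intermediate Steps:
g(x, C) = 7 - C
(50 + g(3, -6))*(-12) = (50 + (7 - 1*(-6)))*(-12) = (50 + (7 + 6))*(-12) = (50 + 13)*(-12) = 63*(-12) = -756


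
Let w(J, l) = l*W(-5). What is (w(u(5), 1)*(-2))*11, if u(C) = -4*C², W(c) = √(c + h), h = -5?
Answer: -22*I*√10 ≈ -69.57*I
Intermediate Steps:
W(c) = √(-5 + c) (W(c) = √(c - 5) = √(-5 + c))
w(J, l) = I*l*√10 (w(J, l) = l*√(-5 - 5) = l*√(-10) = l*(I*√10) = I*l*√10)
(w(u(5), 1)*(-2))*11 = ((I*1*√10)*(-2))*11 = ((I*√10)*(-2))*11 = -2*I*√10*11 = -22*I*√10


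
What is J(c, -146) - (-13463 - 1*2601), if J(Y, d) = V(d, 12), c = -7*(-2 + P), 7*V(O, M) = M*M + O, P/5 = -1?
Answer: 112446/7 ≈ 16064.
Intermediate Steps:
P = -5 (P = 5*(-1) = -5)
V(O, M) = O/7 + M**2/7 (V(O, M) = (M*M + O)/7 = (M**2 + O)/7 = (O + M**2)/7 = O/7 + M**2/7)
c = 49 (c = -7*(-2 - 5) = -7*(-7) = 49)
J(Y, d) = 144/7 + d/7 (J(Y, d) = d/7 + (1/7)*12**2 = d/7 + (1/7)*144 = d/7 + 144/7 = 144/7 + d/7)
J(c, -146) - (-13463 - 1*2601) = (144/7 + (1/7)*(-146)) - (-13463 - 1*2601) = (144/7 - 146/7) - (-13463 - 2601) = -2/7 - 1*(-16064) = -2/7 + 16064 = 112446/7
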